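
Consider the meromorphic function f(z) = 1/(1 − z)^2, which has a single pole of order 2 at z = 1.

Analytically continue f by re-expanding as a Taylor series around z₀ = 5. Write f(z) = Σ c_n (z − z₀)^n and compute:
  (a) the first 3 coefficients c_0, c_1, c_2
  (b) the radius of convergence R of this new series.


Let w = z − z₀, so z = z₀ + w.
Then 1 − z = 1 − (z₀ + w) = (1 − z₀) − w = -4 − w.
f(z) = 1/(-4 − w)^2 = (1/(-4)^2) · (1 − w/(-4))^{−2}.
By the binomial series (1−u)^{−2} = Σ_{n≥0} C(n+1, 1) u^n for |u|<1, with u = w/(-4):
  c_n = C(n+1, 1) / (-4)^(n+2).
  c_0 = 1/(-4)^2 = 1/16.
  c_1 = 2/(-4)^3 = -1/32.
  c_2 = 3/(-4)^4 = 3/256.
The series is valid for |w/d| < 1, i.e. |z − z₀| < |d|.
Radius of convergence: R = |1 − z₀| = |-4| = 4 (distance from z₀ to the singularity z = 1).

c_0 = 1/16, c_1 = -1/32, c_2 = 3/256; R = 4.


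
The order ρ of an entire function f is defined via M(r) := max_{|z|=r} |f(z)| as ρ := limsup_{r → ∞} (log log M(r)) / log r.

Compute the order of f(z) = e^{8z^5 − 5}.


|e^{8z^5 − 5}| = e^{Re(8·z^5) + -5} ≤ e^{8|z|^5 + -5} = e^{8r^5 + -5} on |z| = r, so ρ ≤ 5. Choosing z on |z|=r so that 8·z^5 is real positive (always possible by picking arg z appropriately) gives |f(z)| = e^{8r^5 + -5}, matching the bound. The additive constant -5 does not affect log log M(r) ~ 5·log r. Hence ρ = 5.
Therefore ρ = 5.

Order ρ = 5.


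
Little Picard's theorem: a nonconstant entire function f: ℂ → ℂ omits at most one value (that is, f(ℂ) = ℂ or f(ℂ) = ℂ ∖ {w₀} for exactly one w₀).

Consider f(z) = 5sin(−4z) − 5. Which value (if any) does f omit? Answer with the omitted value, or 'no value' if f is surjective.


Little Picard bounds the complement of f(ℂ) to at most one point.
sin is entire and surjective onto ℂ: for every w ∈ ℂ, sin(ζ) = w has a solution ζ ∈ ℂ (e.g., via the complex inverse arcsin). With ζ = −4z this gives z = ζ/(-4). Then 5·sin(−4z) takes every value in 5·ℂ = ℂ, and adding -5 is a bijection of ℂ. So f is surjective and omits no value. (Note: only on the real line is sin bounded by [−1, 1].)

Omitted value: no value.


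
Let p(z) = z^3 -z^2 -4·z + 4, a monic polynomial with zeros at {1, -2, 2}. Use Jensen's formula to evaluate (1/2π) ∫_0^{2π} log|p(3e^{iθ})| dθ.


Zeros: -2, 1, 2; r = 3.
Inside |z| < r: -2, 1, 2. Outside (|z| ≥ r): ∅.
p(0) = 4, so log|p(0)| = log(4) = 1.3863.
Apply Jensen: I(r) = log|p(0)| + Σ_k log(r/|z_k|), summed over zeros inside |z| < r.
  log(r/|z_k|) for z_k = 1: log(3/1) = 1.0986
  log(r/|z_k|) for z_k = -2: log(3/2) = 0.4055
  log(r/|z_k|) for z_k = 2: log(3/2) = 0.4055
Sum over inside zeros: 1.9095.
I(r) = log|p(0)| + (inside sum) = 1.3863 + 1.9095 = 3.2958.
Closed form (all zeros inside, monic): I(r) = n·log(r) = 3·log(3) = 3.2958. ✓

I(r) ≈ 3.2958.


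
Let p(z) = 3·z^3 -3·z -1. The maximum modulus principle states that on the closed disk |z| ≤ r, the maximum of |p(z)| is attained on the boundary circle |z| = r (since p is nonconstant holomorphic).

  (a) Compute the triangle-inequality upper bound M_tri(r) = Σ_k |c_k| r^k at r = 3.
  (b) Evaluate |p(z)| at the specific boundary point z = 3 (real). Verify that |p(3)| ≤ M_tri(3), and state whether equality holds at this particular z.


Coefficients: c_0 = -1, c_1 = -3, c_2 = 0, c_3 = 3. Radius r = 3.
Part (a). Triangle bound: M_tri(r) = Σ_k |c_k| r^k
  = |-1|·3^0 + |-3|·3^1 + |0|·3^2 + |3|·3^3
  = 1 + 9 + 0 + 81 = 91.
This bounds M(r) := max_{|z|=r} |p(z)| from above; equality holds iff all terms c_k z^k can be made to align in phase at a single z on |z|=r.
Part (b). At z = 3 (real, on the circle |z| = r):
  p(3) = (-1)·3^0 + (-3)·3^1 + (0)·3^2 + (3)·3^3 = 71.
  |p(3)| = 71.
Check: |p(3)| = 71 ≤ 91 = M_tri(3). ✓ Equality does not hold at z = 3 (the coefficients have mixed signs, so the terms do not all align in phase there).

M_tri(3) = 91; |p(3)| = 71; equality at z=3: no.


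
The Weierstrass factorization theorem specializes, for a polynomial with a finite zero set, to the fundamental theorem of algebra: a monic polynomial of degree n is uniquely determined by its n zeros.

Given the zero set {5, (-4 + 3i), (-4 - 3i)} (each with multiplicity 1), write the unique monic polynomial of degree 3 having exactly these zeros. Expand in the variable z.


The polynomial is p(z) = ∏_{α ∈ S} (z − α), where S = {5, (-4 + 3i), (-4 - 3i)}.
Expanding the product yields: p(z) = z^3 + 3·z^2 -15·z -125.
Note conjugate pairs combine to real quadratics: (z − (-4+3i))(z − (-4−3i)) = z² + 8z + 25.
The resulting polynomial has degree 3 and real coefficients as required.

p(z) = z^3 + 3·z^2 -15·z -125.


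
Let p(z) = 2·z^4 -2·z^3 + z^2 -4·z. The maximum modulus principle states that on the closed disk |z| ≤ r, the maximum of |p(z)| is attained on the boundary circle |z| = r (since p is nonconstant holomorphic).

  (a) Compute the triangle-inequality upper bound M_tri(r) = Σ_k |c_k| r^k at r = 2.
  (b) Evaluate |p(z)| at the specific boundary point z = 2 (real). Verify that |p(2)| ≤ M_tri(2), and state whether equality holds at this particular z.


Coefficients: c_0 = 0, c_1 = -4, c_2 = 1, c_3 = -2, c_4 = 2. Radius r = 2.
Part (a). Triangle bound: M_tri(r) = Σ_k |c_k| r^k
  = |0|·2^0 + |-4|·2^1 + |1|·2^2 + |-2|·2^3 + |2|·2^4
  = 0 + 8 + 4 + 16 + 32 = 60.
This bounds M(r) := max_{|z|=r} |p(z)| from above; equality holds iff all terms c_k z^k can be made to align in phase at a single z on |z|=r.
Part (b). At z = 2 (real, on the circle |z| = r):
  p(2) = (0)·2^0 + (-4)·2^1 + (1)·2^2 + (-2)·2^3 + (2)·2^4 = 12.
  |p(2)| = 12.
Check: |p(2)| = 12 ≤ 60 = M_tri(2). ✓ Equality does not hold at z = 2 (the coefficients have mixed signs, so the terms do not all align in phase there).

M_tri(2) = 60; |p(2)| = 12; equality at z=2: no.


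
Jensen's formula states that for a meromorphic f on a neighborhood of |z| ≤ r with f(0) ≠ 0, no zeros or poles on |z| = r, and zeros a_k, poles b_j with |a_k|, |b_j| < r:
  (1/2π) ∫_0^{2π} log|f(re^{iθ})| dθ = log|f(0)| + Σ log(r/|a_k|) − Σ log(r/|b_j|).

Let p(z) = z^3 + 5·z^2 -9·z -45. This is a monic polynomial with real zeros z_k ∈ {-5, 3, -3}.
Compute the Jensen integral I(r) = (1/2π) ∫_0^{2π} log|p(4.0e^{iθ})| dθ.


Zeros: -5, -3, 3; r = 4.0.
Inside |z| < r: -3, 3. Outside (|z| ≥ r): -5.
p(0) = -45, so log|p(0)| = log(45) = 3.8067.
Apply Jensen: I(r) = log|p(0)| + Σ_k log(r/|z_k|), summed over zeros inside |z| < r.
  log(r/|z_k|) for z_k = 3: log(4.0/3) = 0.2877
  log(r/|z_k|) for z_k = -3: log(4.0/3) = 0.2877
  Outside zeros (-5) contribute nothing to the Jensen sum.
Sum over inside zeros: 0.5754.
I(r) = log|p(0)| + (inside sum) = 3.8067 + 0.5754 = 4.3820.
Note: since some zeros are outside |z| ≤ r, the simplified n·log(r) form does NOT apply — only the inside zeros contribute.

I(r) ≈ 4.3820.


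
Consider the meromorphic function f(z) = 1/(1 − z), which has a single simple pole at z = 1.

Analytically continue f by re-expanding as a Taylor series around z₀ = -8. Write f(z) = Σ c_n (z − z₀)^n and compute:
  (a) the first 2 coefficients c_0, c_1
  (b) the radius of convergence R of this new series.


Let w = z − z₀, so z = z₀ + w.
Then 1 − z = 1 − (z₀ + w) = (1 − z₀) − w = 9 − w.
f(z) = 1/(9 − w) = (1/(9)) · 1/(1 − w/(9)) = Σ_{n≥0} w^n / (9)^(n+1).
So c_n = 1/(9)^(n+1):
  c_0 = 1/(9)^1 = 1/9.
  c_1 = 1/(9)^2 = 1/81.
The series is valid for |w/d| < 1, i.e. |z − z₀| < |d|.
Radius of convergence: R = |1 − z₀| = |9| = 9 (distance from z₀ to the singularity z = 1).

c_0 = 1/9, c_1 = 1/81; R = 9.


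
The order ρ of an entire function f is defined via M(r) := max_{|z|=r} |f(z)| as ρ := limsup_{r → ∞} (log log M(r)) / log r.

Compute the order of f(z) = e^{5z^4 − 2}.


|e^{5z^4 − 2}| = e^{Re(5·z^4) + -2} ≤ e^{5|z|^4 + -2} = e^{5r^4 + -2} on |z| = r, so ρ ≤ 4. Choosing z on |z|=r so that 5·z^4 is real positive (always possible by picking arg z appropriately) gives |f(z)| = e^{5r^4 + -2}, matching the bound. The additive constant -2 does not affect log log M(r) ~ 4·log r. Hence ρ = 4.
Therefore ρ = 4.

Order ρ = 4.


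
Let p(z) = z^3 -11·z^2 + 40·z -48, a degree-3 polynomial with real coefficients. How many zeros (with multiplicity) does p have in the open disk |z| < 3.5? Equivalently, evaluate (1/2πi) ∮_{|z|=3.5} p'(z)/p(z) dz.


The zeros of p are: 3, 4, 4.
Their magnitudes are: 3, 4, 4.
Zeros with |z| < R = 3.5: 3.
Count = 1.
By the argument principle, (1/2πi) ∮_{|z|=R} p'(z)/p(z) dz equals exactly this count.

Number of zeros inside |z| < 3.5: 1.


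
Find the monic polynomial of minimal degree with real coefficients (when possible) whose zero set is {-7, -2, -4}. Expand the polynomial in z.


The polynomial is p(z) = ∏_{α ∈ S} (z − α), where S = {-7, -2, -4}.
Expanding the product yields: p(z) = z^3 + 13·z^2 + 50·z + 56.
The resulting polynomial has degree 3 and real coefficients as required.

p(z) = z^3 + 13·z^2 + 50·z + 56.


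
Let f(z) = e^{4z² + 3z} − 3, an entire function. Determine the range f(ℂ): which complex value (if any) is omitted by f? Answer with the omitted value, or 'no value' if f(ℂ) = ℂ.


Little Picard bounds the complement of f(ℂ) to at most one point.
The exponent g(z) = 4z² + 3z is a nonconstant polynomial, hence surjective onto ℂ. So e^{g(z)} takes every value in {e^w : w ∈ ℂ} = ℂ ∖ {0}. Adding -3 shifts the range to ℂ ∖ {-3}. f omits exactly -3.

Omitted value: -3.


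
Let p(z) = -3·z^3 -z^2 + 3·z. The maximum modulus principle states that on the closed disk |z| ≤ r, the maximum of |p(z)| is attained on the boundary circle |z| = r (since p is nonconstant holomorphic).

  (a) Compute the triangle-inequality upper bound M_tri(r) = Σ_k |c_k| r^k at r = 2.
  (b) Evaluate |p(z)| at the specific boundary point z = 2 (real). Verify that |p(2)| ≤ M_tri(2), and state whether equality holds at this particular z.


Coefficients: c_0 = 0, c_1 = 3, c_2 = -1, c_3 = -3. Radius r = 2.
Part (a). Triangle bound: M_tri(r) = Σ_k |c_k| r^k
  = |0|·2^0 + |3|·2^1 + |-1|·2^2 + |-3|·2^3
  = 0 + 6 + 4 + 24 = 34.
This bounds M(r) := max_{|z|=r} |p(z)| from above; equality holds iff all terms c_k z^k can be made to align in phase at a single z on |z|=r.
Part (b). At z = 2 (real, on the circle |z| = r):
  p(2) = (0)·2^0 + (3)·2^1 + (-1)·2^2 + (-3)·2^3 = -22.
  |p(2)| = 22.
Check: |p(2)| = 22 ≤ 34 = M_tri(2). ✓ Equality does not hold at z = 2 (the coefficients have mixed signs, so the terms do not all align in phase there).

M_tri(2) = 34; |p(2)| = 22; equality at z=2: no.


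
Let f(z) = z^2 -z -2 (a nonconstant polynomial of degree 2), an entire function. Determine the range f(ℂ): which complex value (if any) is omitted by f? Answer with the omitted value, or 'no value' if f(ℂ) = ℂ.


Little Picard bounds the complement of f(ℂ) to at most one point.
For every w ∈ ℂ, the equation p(z) − w = 0 is a nonconstant polynomial in z and hence has at least one root by the fundamental theorem of algebra. So p is surjective onto ℂ, omitting no value.

Omitted value: no value.


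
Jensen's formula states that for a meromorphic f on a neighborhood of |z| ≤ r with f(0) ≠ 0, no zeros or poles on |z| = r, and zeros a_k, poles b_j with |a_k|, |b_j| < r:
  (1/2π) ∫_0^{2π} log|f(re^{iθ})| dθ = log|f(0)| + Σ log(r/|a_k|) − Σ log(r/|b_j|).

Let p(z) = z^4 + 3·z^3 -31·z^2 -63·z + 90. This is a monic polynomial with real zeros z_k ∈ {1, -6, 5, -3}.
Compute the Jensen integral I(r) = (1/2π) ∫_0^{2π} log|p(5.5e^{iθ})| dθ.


Zeros: -6, -3, 1, 5; r = 5.5.
Inside |z| < r: -3, 1, 5. Outside (|z| ≥ r): -6.
p(0) = 90, so log|p(0)| = log(90) = 4.4998.
Apply Jensen: I(r) = log|p(0)| + Σ_k log(r/|z_k|), summed over zeros inside |z| < r.
  log(r/|z_k|) for z_k = 1: log(5.5/1) = 1.7047
  log(r/|z_k|) for z_k = 5: log(5.5/5) = 0.0953
  log(r/|z_k|) for z_k = -3: log(5.5/3) = 0.6061
  Outside zeros (-6) contribute nothing to the Jensen sum.
Sum over inside zeros: 2.4062.
I(r) = log|p(0)| + (inside sum) = 4.4998 + 2.4062 = 6.9060.
Note: since some zeros are outside |z| ≤ r, the simplified n·log(r) form does NOT apply — only the inside zeros contribute.

I(r) ≈ 6.9060.


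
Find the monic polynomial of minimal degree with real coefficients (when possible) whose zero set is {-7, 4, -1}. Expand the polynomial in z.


The polynomial is p(z) = ∏_{α ∈ S} (z − α), where S = {-7, 4, -1}.
Expanding the product yields: p(z) = z^3 + 4·z^2 -25·z -28.
The resulting polynomial has degree 3 and real coefficients as required.

p(z) = z^3 + 4·z^2 -25·z -28.


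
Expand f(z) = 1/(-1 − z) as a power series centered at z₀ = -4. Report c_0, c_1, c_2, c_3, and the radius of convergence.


Let w = z − z₀, so z = z₀ + w.
Then -1 − z = -1 − (z₀ + w) = (-1 − z₀) − w = 3 − w.
f(z) = 1/(3 − w) = (1/(3)) · 1/(1 − w/(3)) = Σ_{n≥0} w^n / (3)^(n+1).
So c_n = 1/(3)^(n+1):
  c_0 = 1/(3)^1 = 1/3.
  c_1 = 1/(3)^2 = 1/9.
  c_2 = 1/(3)^3 = 1/27.
  c_3 = 1/(3)^4 = 1/81.
The series is valid for |w/d| < 1, i.e. |z − z₀| < |d|.
Radius of convergence: R = |-1 − z₀| = |3| = 3 (distance from z₀ to the singularity z = -1).

c_0 = 1/3, c_1 = 1/9, c_2 = 1/27, c_3 = 1/81; R = 3.


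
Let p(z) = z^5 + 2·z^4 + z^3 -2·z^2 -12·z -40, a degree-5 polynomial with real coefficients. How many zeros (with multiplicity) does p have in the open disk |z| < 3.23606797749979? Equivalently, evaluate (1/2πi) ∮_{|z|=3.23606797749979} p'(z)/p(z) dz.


The zeros of p are: 2, (-2 + 1i), (-2 - 1i), (0 + 2i), (0 - 2i).
Their magnitudes are: 2, 2.236, 2.236, 2, 2.
Zeros with |z| < R = 3.23606797749979: 2, (-2 + 1i), (-2 - 1i), (0 + 2i), (0 - 2i).
Count = 5.
By the argument principle, (1/2πi) ∮_{|z|=R} p'(z)/p(z) dz equals exactly this count.

Number of zeros inside |z| < 3.23606797749979: 5.


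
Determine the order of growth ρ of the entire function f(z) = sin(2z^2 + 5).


Write sin(w) = (e^{iw} ± e^{−iw})/(2 or 2i), so |sin(w)| ≤ e^{|w|}. With w = 2z^2 + 5, |w| ≤ 2r^2 + 5 on |z|=r, giving M(r) ≤ e^{2r^2 + 5} and ρ ≤ 2. For the lower bound, choose z on |z|=r with 2z^2 purely imaginary of modulus 2r^2; then |sin(2z^2 + 5)| grows like e^{2r^2}/2, so ρ ≥ 2. Hence ρ = 2.
Therefore ρ = 2.

Order ρ = 2.


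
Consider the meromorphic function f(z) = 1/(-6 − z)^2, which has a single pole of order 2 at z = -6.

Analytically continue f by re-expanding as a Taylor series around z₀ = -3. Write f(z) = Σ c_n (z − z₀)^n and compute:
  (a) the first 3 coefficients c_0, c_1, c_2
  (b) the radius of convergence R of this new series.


Let w = z − z₀, so z = z₀ + w.
Then -6 − z = -6 − (z₀ + w) = (-6 − z₀) − w = -3 − w.
f(z) = 1/(-3 − w)^2 = (1/(-3)^2) · (1 − w/(-3))^{−2}.
By the binomial series (1−u)^{−2} = Σ_{n≥0} C(n+1, 1) u^n for |u|<1, with u = w/(-3):
  c_n = C(n+1, 1) / (-3)^(n+2).
  c_0 = 1/(-3)^2 = 1/9.
  c_1 = 2/(-3)^3 = -2/27.
  c_2 = 3/(-3)^4 = 1/27.
The series is valid for |w/d| < 1, i.e. |z − z₀| < |d|.
Radius of convergence: R = |-6 − z₀| = |-3| = 3 (distance from z₀ to the singularity z = -6).

c_0 = 1/9, c_1 = -2/27, c_2 = 1/27; R = 3.


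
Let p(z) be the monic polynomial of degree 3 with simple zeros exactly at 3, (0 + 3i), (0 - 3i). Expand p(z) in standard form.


The polynomial is p(z) = ∏_{α ∈ S} (z − α), where S = {3, (0 + 3i), (0 - 3i)}.
Expanding the product yields: p(z) = z^3 -3·z^2 + 9·z -27.
Note conjugate pairs combine to real quadratics: (z − (0+3i))(z − (0−3i)) = z² + 9.
The resulting polynomial has degree 3 and real coefficients as required.

p(z) = z^3 -3·z^2 + 9·z -27.


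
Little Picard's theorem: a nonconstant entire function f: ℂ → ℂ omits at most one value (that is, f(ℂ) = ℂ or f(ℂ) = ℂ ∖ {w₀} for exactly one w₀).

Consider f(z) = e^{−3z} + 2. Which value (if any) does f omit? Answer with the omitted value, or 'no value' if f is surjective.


Little Picard bounds the complement of f(ℂ) to at most one point.
e^{−3z} is never zero on ℂ, so 1·e^{−3z} takes every value in ℂ ∖ {0}. Adding 2 shifts the range to ℂ ∖ {2}. Thus f omits exactly the value 2.

Omitted value: 2.


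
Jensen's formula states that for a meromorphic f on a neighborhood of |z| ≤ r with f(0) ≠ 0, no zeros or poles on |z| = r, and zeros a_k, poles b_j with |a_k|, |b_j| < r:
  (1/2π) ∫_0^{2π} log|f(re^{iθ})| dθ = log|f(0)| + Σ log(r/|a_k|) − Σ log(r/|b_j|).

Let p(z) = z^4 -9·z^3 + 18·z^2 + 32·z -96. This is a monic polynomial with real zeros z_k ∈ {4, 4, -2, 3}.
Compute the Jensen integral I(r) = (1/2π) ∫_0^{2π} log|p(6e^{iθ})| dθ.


Zeros: -2, 3, 4, 4; r = 6.
Inside |z| < r: -2, 3, 4, 4. Outside (|z| ≥ r): ∅.
p(0) = -96, so log|p(0)| = log(96) = 4.5643.
Apply Jensen: I(r) = log|p(0)| + Σ_k log(r/|z_k|), summed over zeros inside |z| < r.
  log(r/|z_k|) for z_k = 4: log(6/4) = 0.4055
  log(r/|z_k|) for z_k = 4: log(6/4) = 0.4055
  log(r/|z_k|) for z_k = -2: log(6/2) = 1.0986
  log(r/|z_k|) for z_k = 3: log(6/3) = 0.6931
Sum over inside zeros: 2.6027.
I(r) = log|p(0)| + (inside sum) = 4.5643 + 2.6027 = 7.1670.
Closed form (all zeros inside, monic): I(r) = n·log(r) = 4·log(6) = 7.1670. ✓

I(r) ≈ 7.1670.


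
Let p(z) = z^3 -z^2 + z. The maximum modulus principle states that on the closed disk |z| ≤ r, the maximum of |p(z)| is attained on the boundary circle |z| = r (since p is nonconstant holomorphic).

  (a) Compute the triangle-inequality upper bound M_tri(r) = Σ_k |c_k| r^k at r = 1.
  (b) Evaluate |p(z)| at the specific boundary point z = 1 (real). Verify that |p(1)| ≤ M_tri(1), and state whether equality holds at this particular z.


Coefficients: c_0 = 0, c_1 = 1, c_2 = -1, c_3 = 1. Radius r = 1.
Part (a). Triangle bound: M_tri(r) = Σ_k |c_k| r^k
  = |0|·1^0 + |1|·1^1 + |-1|·1^2 + |1|·1^3
  = 0 + 1 + 1 + 1 = 3.
This bounds M(r) := max_{|z|=r} |p(z)| from above; equality holds iff all terms c_k z^k can be made to align in phase at a single z on |z|=r.
Part (b). At z = 1 (real, on the circle |z| = r):
  p(1) = (0)·1^0 + (1)·1^1 + (-1)·1^2 + (1)·1^3 = 1.
  |p(1)| = 1.
Check: |p(1)| = 1 ≤ 3 = M_tri(1). ✓ Equality does not hold at z = 1 (the coefficients have mixed signs, so the terms do not all align in phase there).

M_tri(1) = 3; |p(1)| = 1; equality at z=1: no.


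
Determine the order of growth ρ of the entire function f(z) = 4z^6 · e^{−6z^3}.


M(r) = max_{|z|=r} |4|·|z|^6·|e^{−6z^3}| = 4·r^6 · e^{6r^3} (the factors attain their maxima compatibly on |z|=r). Then log M(r) = log 4 + 6·log r + 6r^3, dominated by the last term, so log log M(r) ~ 3·log r. The polynomial factor 4z^6 contributes only a log r term and does not affect the order. ρ = 3.
Therefore ρ = 3.

Order ρ = 3.


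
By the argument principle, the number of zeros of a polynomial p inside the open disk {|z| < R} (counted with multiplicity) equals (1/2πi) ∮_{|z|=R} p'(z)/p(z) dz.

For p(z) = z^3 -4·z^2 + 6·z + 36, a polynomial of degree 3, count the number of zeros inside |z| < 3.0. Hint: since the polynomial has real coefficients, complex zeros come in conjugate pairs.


The zeros of p are: -2, (3 + 3i), (3 - 3i).
Their magnitudes are: 2, 4.243, 4.243.
Zeros with |z| < R = 3.0: -2.
Count = 1.
By the argument principle, (1/2πi) ∮_{|z|=R} p'(z)/p(z) dz equals exactly this count.

Number of zeros inside |z| < 3.0: 1.


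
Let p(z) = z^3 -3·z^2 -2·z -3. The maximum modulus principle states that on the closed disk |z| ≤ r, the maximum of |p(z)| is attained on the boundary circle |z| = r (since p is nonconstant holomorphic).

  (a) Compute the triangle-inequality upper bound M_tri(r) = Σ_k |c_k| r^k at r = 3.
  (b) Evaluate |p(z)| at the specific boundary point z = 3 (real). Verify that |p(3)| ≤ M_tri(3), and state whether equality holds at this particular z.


Coefficients: c_0 = -3, c_1 = -2, c_2 = -3, c_3 = 1. Radius r = 3.
Part (a). Triangle bound: M_tri(r) = Σ_k |c_k| r^k
  = |-3|·3^0 + |-2|·3^1 + |-3|·3^2 + |1|·3^3
  = 3 + 6 + 27 + 27 = 63.
This bounds M(r) := max_{|z|=r} |p(z)| from above; equality holds iff all terms c_k z^k can be made to align in phase at a single z on |z|=r.
Part (b). At z = 3 (real, on the circle |z| = r):
  p(3) = (-3)·3^0 + (-2)·3^1 + (-3)·3^2 + (1)·3^3 = -9.
  |p(3)| = 9.
Check: |p(3)| = 9 ≤ 63 = M_tri(3). ✓ Equality does not hold at z = 3 (the coefficients have mixed signs, so the terms do not all align in phase there).

M_tri(3) = 63; |p(3)| = 9; equality at z=3: no.


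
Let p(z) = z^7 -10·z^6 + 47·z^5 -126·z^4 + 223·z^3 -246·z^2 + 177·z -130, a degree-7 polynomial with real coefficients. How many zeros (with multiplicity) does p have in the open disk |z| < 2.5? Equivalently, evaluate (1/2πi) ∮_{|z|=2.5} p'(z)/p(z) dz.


The zeros of p are: (0 + 1i), (0 - 1i), (1 + 2i), (1 - 2i), (3 + 2i), (3 - 2i), 2.
Their magnitudes are: 1, 1, 2.236, 2.236, 3.606, 3.606, 2.
Zeros with |z| < R = 2.5: (0 + 1i), (0 - 1i), (1 + 2i), (1 - 2i), 2.
Count = 5.
By the argument principle, (1/2πi) ∮_{|z|=R} p'(z)/p(z) dz equals exactly this count.

Number of zeros inside |z| < 2.5: 5.


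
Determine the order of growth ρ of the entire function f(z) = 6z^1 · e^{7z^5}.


M(r) = max_{|z|=r} |6|·|z|^1·|e^{7z^5}| = 6·r^1 · e^{7r^5} (the factors attain their maxima compatibly on |z|=r). Then log M(r) = log 6 + 1·log r + 7r^5, dominated by the last term, so log log M(r) ~ 5·log r. The polynomial factor 6z^1 contributes only a log r term and does not affect the order. ρ = 5.
Therefore ρ = 5.

Order ρ = 5.


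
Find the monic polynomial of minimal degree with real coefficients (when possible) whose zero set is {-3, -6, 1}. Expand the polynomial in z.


The polynomial is p(z) = ∏_{α ∈ S} (z − α), where S = {-3, -6, 1}.
Expanding the product yields: p(z) = z^3 + 8·z^2 + 9·z -18.
The resulting polynomial has degree 3 and real coefficients as required.

p(z) = z^3 + 8·z^2 + 9·z -18.


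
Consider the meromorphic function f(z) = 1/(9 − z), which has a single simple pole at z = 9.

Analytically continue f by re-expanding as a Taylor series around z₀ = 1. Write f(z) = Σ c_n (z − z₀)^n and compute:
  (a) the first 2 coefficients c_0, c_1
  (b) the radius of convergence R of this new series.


Let w = z − z₀, so z = z₀ + w.
Then 9 − z = 9 − (z₀ + w) = (9 − z₀) − w = 8 − w.
f(z) = 1/(8 − w) = (1/(8)) · 1/(1 − w/(8)) = Σ_{n≥0} w^n / (8)^(n+1).
So c_n = 1/(8)^(n+1):
  c_0 = 1/(8)^1 = 1/8.
  c_1 = 1/(8)^2 = 1/64.
The series is valid for |w/d| < 1, i.e. |z − z₀| < |d|.
Radius of convergence: R = |9 − z₀| = |8| = 8 (distance from z₀ to the singularity z = 9).

c_0 = 1/8, c_1 = 1/64; R = 8.


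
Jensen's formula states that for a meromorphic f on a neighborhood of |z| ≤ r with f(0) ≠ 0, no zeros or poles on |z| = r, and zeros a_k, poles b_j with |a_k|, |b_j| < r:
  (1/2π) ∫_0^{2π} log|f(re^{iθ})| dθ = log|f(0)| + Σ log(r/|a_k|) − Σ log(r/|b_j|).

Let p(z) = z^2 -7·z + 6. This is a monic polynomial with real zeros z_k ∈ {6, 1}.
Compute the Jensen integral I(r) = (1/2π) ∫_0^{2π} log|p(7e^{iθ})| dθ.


Zeros: 1, 6; r = 7.
Inside |z| < r: 1, 6. Outside (|z| ≥ r): ∅.
p(0) = 6, so log|p(0)| = log(6) = 1.7918.
Apply Jensen: I(r) = log|p(0)| + Σ_k log(r/|z_k|), summed over zeros inside |z| < r.
  log(r/|z_k|) for z_k = 6: log(7/6) = 0.1542
  log(r/|z_k|) for z_k = 1: log(7/1) = 1.9459
Sum over inside zeros: 2.1001.
I(r) = log|p(0)| + (inside sum) = 1.7918 + 2.1001 = 3.8918.
Closed form (all zeros inside, monic): I(r) = n·log(r) = 2·log(7) = 3.8918. ✓

I(r) ≈ 3.8918.


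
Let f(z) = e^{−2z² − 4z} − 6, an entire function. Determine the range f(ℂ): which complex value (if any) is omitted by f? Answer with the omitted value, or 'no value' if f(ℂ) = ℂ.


Little Picard bounds the complement of f(ℂ) to at most one point.
The exponent g(z) = −2z² − 4z is a nonconstant polynomial, hence surjective onto ℂ. So e^{g(z)} takes every value in {e^w : w ∈ ℂ} = ℂ ∖ {0}. Adding -6 shifts the range to ℂ ∖ {-6}. f omits exactly -6.

Omitted value: -6.


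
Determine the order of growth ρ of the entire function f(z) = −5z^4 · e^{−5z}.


M(r) = max_{|z|=r} |-5|·|z|^4·|e^{−5z}| = 5·r^4 · e^{5r^1} (the factors attain their maxima compatibly on |z|=r). Then log M(r) = log 5 + 4·log r + 5r^1, dominated by the last term, so log log M(r) ~ 1·log r. The polynomial factor -5z^4 contributes only a log r term and does not affect the order. ρ = 1.
Therefore ρ = 1.

Order ρ = 1.


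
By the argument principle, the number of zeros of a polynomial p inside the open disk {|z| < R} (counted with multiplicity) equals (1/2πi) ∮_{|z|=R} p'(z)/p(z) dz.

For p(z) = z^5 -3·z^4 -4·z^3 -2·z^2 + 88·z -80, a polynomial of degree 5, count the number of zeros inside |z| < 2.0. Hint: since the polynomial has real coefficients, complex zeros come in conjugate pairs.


The zeros of p are: 1, (-2 + 2i), (-2 - 2i), (3 + 1i), (3 - 1i).
Their magnitudes are: 1, 2.828, 2.828, 3.162, 3.162.
Zeros with |z| < R = 2.0: 1.
Count = 1.
By the argument principle, (1/2πi) ∮_{|z|=R} p'(z)/p(z) dz equals exactly this count.

Number of zeros inside |z| < 2.0: 1.


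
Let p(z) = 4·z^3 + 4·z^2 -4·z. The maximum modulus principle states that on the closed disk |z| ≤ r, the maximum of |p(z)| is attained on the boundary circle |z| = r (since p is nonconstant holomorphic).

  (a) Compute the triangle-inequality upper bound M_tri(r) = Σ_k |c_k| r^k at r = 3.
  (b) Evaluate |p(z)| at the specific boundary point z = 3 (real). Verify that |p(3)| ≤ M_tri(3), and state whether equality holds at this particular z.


Coefficients: c_0 = 0, c_1 = -4, c_2 = 4, c_3 = 4. Radius r = 3.
Part (a). Triangle bound: M_tri(r) = Σ_k |c_k| r^k
  = |0|·3^0 + |-4|·3^1 + |4|·3^2 + |4|·3^3
  = 0 + 12 + 36 + 108 = 156.
This bounds M(r) := max_{|z|=r} |p(z)| from above; equality holds iff all terms c_k z^k can be made to align in phase at a single z on |z|=r.
Part (b). At z = 3 (real, on the circle |z| = r):
  p(3) = (0)·3^0 + (-4)·3^1 + (4)·3^2 + (4)·3^3 = 132.
  |p(3)| = 132.
Check: |p(3)| = 132 ≤ 156 = M_tri(3). ✓ Equality does not hold at z = 3 (the coefficients have mixed signs, so the terms do not all align in phase there).

M_tri(3) = 156; |p(3)| = 132; equality at z=3: no.


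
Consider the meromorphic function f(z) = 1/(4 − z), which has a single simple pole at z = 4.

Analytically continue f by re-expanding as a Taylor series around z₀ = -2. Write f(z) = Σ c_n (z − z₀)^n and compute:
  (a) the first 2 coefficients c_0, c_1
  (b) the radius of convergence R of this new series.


Let w = z − z₀, so z = z₀ + w.
Then 4 − z = 4 − (z₀ + w) = (4 − z₀) − w = 6 − w.
f(z) = 1/(6 − w) = (1/(6)) · 1/(1 − w/(6)) = Σ_{n≥0} w^n / (6)^(n+1).
So c_n = 1/(6)^(n+1):
  c_0 = 1/(6)^1 = 1/6.
  c_1 = 1/(6)^2 = 1/36.
The series is valid for |w/d| < 1, i.e. |z − z₀| < |d|.
Radius of convergence: R = |4 − z₀| = |6| = 6 (distance from z₀ to the singularity z = 4).

c_0 = 1/6, c_1 = 1/36; R = 6.


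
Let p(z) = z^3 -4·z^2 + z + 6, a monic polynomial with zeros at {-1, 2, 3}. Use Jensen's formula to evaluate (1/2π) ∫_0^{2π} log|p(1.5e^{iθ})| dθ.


Zeros: -1, 2, 3; r = 1.5.
Inside |z| < r: -1. Outside (|z| ≥ r): 2, 3.
p(0) = 6, so log|p(0)| = log(6) = 1.7918.
Apply Jensen: I(r) = log|p(0)| + Σ_k log(r/|z_k|), summed over zeros inside |z| < r.
  log(r/|z_k|) for z_k = -1: log(1.5/1) = 0.4055
  Outside zeros (2, 3) contribute nothing to the Jensen sum.
Sum over inside zeros: 0.4055.
I(r) = log|p(0)| + (inside sum) = 1.7918 + 0.4055 = 2.1972.
Note: since some zeros are outside |z| ≤ r, the simplified n·log(r) form does NOT apply — only the inside zeros contribute.

I(r) ≈ 2.1972.


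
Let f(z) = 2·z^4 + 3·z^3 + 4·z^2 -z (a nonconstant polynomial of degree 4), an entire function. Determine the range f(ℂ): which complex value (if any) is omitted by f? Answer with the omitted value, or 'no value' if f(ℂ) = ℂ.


Little Picard bounds the complement of f(ℂ) to at most one point.
For every w ∈ ℂ, the equation p(z) − w = 0 is a nonconstant polynomial in z and hence has at least one root by the fundamental theorem of algebra. So p is surjective onto ℂ, omitting no value.

Omitted value: no value.


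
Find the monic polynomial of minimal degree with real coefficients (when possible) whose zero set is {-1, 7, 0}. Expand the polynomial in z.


The polynomial is p(z) = ∏_{α ∈ S} (z − α), where S = {-1, 7, 0}.
Expanding the product yields: p(z) = z^3 -6·z^2 -7·z.
The resulting polynomial has degree 3 and real coefficients as required.

p(z) = z^3 -6·z^2 -7·z.


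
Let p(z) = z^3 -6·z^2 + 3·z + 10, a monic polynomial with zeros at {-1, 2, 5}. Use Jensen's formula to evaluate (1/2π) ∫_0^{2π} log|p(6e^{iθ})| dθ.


Zeros: -1, 2, 5; r = 6.
Inside |z| < r: -1, 2, 5. Outside (|z| ≥ r): ∅.
p(0) = 10, so log|p(0)| = log(10) = 2.3026.
Apply Jensen: I(r) = log|p(0)| + Σ_k log(r/|z_k|), summed over zeros inside |z| < r.
  log(r/|z_k|) for z_k = -1: log(6/1) = 1.7918
  log(r/|z_k|) for z_k = 2: log(6/2) = 1.0986
  log(r/|z_k|) for z_k = 5: log(6/5) = 0.1823
Sum over inside zeros: 3.0727.
I(r) = log|p(0)| + (inside sum) = 2.3026 + 3.0727 = 5.3753.
Closed form (all zeros inside, monic): I(r) = n·log(r) = 3·log(6) = 5.3753. ✓

I(r) ≈ 5.3753.


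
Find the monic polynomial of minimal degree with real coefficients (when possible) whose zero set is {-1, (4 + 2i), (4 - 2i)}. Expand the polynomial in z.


The polynomial is p(z) = ∏_{α ∈ S} (z − α), where S = {-1, (4 + 2i), (4 - 2i)}.
Expanding the product yields: p(z) = z^3 -7·z^2 + 12·z + 20.
Note conjugate pairs combine to real quadratics: (z − (4+2i))(z − (4−2i)) = z² − 8z + 20.
The resulting polynomial has degree 3 and real coefficients as required.

p(z) = z^3 -7·z^2 + 12·z + 20.


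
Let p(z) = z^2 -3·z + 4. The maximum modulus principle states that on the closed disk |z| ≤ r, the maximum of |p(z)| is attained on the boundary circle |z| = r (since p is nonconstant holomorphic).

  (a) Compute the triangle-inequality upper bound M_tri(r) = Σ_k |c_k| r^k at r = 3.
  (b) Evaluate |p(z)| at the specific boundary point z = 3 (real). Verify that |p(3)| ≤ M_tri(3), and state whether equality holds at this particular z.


Coefficients: c_0 = 4, c_1 = -3, c_2 = 1. Radius r = 3.
Part (a). Triangle bound: M_tri(r) = Σ_k |c_k| r^k
  = |4|·3^0 + |-3|·3^1 + |1|·3^2
  = 4 + 9 + 9 = 22.
This bounds M(r) := max_{|z|=r} |p(z)| from above; equality holds iff all terms c_k z^k can be made to align in phase at a single z on |z|=r.
Part (b). At z = 3 (real, on the circle |z| = r):
  p(3) = (4)·3^0 + (-3)·3^1 + (1)·3^2 = 4.
  |p(3)| = 4.
Check: |p(3)| = 4 ≤ 22 = M_tri(3). ✓ Equality does not hold at z = 3 (the coefficients have mixed signs, so the terms do not all align in phase there).

M_tri(3) = 22; |p(3)| = 4; equality at z=3: no.


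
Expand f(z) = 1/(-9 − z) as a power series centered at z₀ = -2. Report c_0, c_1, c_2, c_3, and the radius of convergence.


Let w = z − z₀, so z = z₀ + w.
Then -9 − z = -9 − (z₀ + w) = (-9 − z₀) − w = -7 − w.
f(z) = 1/(-7 − w) = (1/(-7)) · 1/(1 − w/(-7)) = Σ_{n≥0} w^n / (-7)^(n+1).
So c_n = 1/(-7)^(n+1):
  c_0 = 1/(-7)^1 = -1/7.
  c_1 = 1/(-7)^2 = 1/49.
  c_2 = 1/(-7)^3 = -1/343.
  c_3 = 1/(-7)^4 = 1/2401.
The series is valid for |w/d| < 1, i.e. |z − z₀| < |d|.
Radius of convergence: R = |-9 − z₀| = |-7| = 7 (distance from z₀ to the singularity z = -9).

c_0 = -1/7, c_1 = 1/49, c_2 = -1/343, c_3 = 1/2401; R = 7.


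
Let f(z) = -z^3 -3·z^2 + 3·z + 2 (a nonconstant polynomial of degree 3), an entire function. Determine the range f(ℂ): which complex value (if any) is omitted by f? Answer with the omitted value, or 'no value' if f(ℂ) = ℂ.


Little Picard bounds the complement of f(ℂ) to at most one point.
For every w ∈ ℂ, the equation p(z) − w = 0 is a nonconstant polynomial in z and hence has at least one root by the fundamental theorem of algebra. So p is surjective onto ℂ, omitting no value.

Omitted value: no value.


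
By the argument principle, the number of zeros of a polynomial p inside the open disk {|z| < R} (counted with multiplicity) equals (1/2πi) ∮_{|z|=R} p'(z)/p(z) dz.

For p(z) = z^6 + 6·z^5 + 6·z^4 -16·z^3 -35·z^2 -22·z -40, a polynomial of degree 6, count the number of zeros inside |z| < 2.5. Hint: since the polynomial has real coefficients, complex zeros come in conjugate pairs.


The zeros of p are: 2, (-2 + 1i), (-2 - 1i), (0 + 1i), (0 - 1i), -4.
Their magnitudes are: 2, 2.236, 2.236, 1, 1, 4.
Zeros with |z| < R = 2.5: 2, (-2 + 1i), (-2 - 1i), (0 + 1i), (0 - 1i).
Count = 5.
By the argument principle, (1/2πi) ∮_{|z|=R} p'(z)/p(z) dz equals exactly this count.

Number of zeros inside |z| < 2.5: 5.


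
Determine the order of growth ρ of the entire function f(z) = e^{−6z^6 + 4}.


|e^{−6z^6 + 4}| = e^{Re(-6·z^6) + 4} ≤ e^{6|z|^6 + 4} = e^{6r^6 + 4} on |z| = r, so ρ ≤ 6. Choosing z on |z|=r so that -6·z^6 is real positive (always possible by picking arg z appropriately) gives |f(z)| = e^{6r^6 + 4}, matching the bound. The additive constant 4 does not affect log log M(r) ~ 6·log r. Hence ρ = 6.
Therefore ρ = 6.

Order ρ = 6.


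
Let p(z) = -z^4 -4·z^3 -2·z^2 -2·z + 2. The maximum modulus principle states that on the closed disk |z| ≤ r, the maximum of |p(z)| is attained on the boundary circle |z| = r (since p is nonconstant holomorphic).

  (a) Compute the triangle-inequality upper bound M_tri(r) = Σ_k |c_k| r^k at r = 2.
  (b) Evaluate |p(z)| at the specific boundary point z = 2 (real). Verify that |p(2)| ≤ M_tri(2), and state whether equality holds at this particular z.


Coefficients: c_0 = 2, c_1 = -2, c_2 = -2, c_3 = -4, c_4 = -1. Radius r = 2.
Part (a). Triangle bound: M_tri(r) = Σ_k |c_k| r^k
  = |2|·2^0 + |-2|·2^1 + |-2|·2^2 + |-4|·2^3 + |-1|·2^4
  = 2 + 4 + 8 + 32 + 16 = 62.
This bounds M(r) := max_{|z|=r} |p(z)| from above; equality holds iff all terms c_k z^k can be made to align in phase at a single z on |z|=r.
Part (b). At z = 2 (real, on the circle |z| = r):
  p(2) = (2)·2^0 + (-2)·2^1 + (-2)·2^2 + (-4)·2^3 + (-1)·2^4 = -58.
  |p(2)| = 58.
Check: |p(2)| = 58 ≤ 62 = M_tri(2). ✓ Equality does not hold at z = 2 (the coefficients have mixed signs, so the terms do not all align in phase there).

M_tri(2) = 62; |p(2)| = 58; equality at z=2: no.


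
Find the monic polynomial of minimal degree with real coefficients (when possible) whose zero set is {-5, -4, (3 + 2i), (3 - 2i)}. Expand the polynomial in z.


The polynomial is p(z) = ∏_{α ∈ S} (z − α), where S = {-5, -4, (3 + 2i), (3 - 2i)}.
Expanding the product yields: p(z) = z^4 + 3·z^3 -21·z^2 -3·z + 260.
Note conjugate pairs combine to real quadratics: (z − (3+2i))(z − (3−2i)) = z² − 6z + 13.
The resulting polynomial has degree 4 and real coefficients as required.

p(z) = z^4 + 3·z^3 -21·z^2 -3·z + 260.


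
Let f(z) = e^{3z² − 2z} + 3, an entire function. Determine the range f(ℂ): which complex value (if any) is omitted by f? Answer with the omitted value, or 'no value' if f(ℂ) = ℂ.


Little Picard bounds the complement of f(ℂ) to at most one point.
The exponent g(z) = 3z² − 2z is a nonconstant polynomial, hence surjective onto ℂ. So e^{g(z)} takes every value in {e^w : w ∈ ℂ} = ℂ ∖ {0}. Adding 3 shifts the range to ℂ ∖ {3}. f omits exactly 3.

Omitted value: 3.


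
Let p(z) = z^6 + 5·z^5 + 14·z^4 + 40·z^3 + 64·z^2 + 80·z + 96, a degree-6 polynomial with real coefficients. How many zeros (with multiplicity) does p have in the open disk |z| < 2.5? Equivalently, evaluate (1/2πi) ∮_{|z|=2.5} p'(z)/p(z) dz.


The zeros of p are: -2, (0 + 2i), (0 - 2i), (0 + 2i), (0 - 2i), -3.
Their magnitudes are: 2, 2, 2, 2, 2, 3.
Zeros with |z| < R = 2.5: -2, (0 + 2i), (0 - 2i), (0 + 2i), (0 - 2i).
Count = 5.
By the argument principle, (1/2πi) ∮_{|z|=R} p'(z)/p(z) dz equals exactly this count.

Number of zeros inside |z| < 2.5: 5.


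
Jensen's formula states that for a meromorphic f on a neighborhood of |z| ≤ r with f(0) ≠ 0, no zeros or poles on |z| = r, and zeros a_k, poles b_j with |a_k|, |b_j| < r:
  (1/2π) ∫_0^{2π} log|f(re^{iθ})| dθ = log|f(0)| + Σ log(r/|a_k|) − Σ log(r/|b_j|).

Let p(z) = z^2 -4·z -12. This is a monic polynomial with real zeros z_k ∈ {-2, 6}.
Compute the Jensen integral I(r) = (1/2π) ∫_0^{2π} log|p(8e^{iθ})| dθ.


Zeros: -2, 6; r = 8.
Inside |z| < r: -2, 6. Outside (|z| ≥ r): ∅.
p(0) = -12, so log|p(0)| = log(12) = 2.4849.
Apply Jensen: I(r) = log|p(0)| + Σ_k log(r/|z_k|), summed over zeros inside |z| < r.
  log(r/|z_k|) for z_k = -2: log(8/2) = 1.3863
  log(r/|z_k|) for z_k = 6: log(8/6) = 0.2877
Sum over inside zeros: 1.6740.
I(r) = log|p(0)| + (inside sum) = 2.4849 + 1.6740 = 4.1589.
Closed form (all zeros inside, monic): I(r) = n·log(r) = 2·log(8) = 4.1589. ✓

I(r) ≈ 4.1589.


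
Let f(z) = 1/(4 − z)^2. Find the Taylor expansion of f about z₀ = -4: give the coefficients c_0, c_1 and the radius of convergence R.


Let w = z − z₀, so z = z₀ + w.
Then 4 − z = 4 − (z₀ + w) = (4 − z₀) − w = 8 − w.
f(z) = 1/(8 − w)^2 = (1/(8)^2) · (1 − w/(8))^{−2}.
By the binomial series (1−u)^{−2} = Σ_{n≥0} C(n+1, 1) u^n for |u|<1, with u = w/(8):
  c_n = C(n+1, 1) / (8)^(n+2).
  c_0 = 1/(8)^2 = 1/64.
  c_1 = 2/(8)^3 = 1/256.
The series is valid for |w/d| < 1, i.e. |z − z₀| < |d|.
Radius of convergence: R = |4 − z₀| = |8| = 8 (distance from z₀ to the singularity z = 4).

c_0 = 1/64, c_1 = 1/256; R = 8.


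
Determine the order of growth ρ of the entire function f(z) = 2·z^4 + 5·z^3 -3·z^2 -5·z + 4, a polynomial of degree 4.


|f(z)| ≤ Σ|c_k|·r^k = O(r^4) as r → ∞. Polynomial growth is O(e^{r^ε}) for every ε > 0 (since r^4/e^{r^ε} → 0), so ρ ≤ ε for all ε > 0, i.e. ρ = 0. Every nonconstant polynomial has order 0.
Therefore ρ = 0.

Order ρ = 0.


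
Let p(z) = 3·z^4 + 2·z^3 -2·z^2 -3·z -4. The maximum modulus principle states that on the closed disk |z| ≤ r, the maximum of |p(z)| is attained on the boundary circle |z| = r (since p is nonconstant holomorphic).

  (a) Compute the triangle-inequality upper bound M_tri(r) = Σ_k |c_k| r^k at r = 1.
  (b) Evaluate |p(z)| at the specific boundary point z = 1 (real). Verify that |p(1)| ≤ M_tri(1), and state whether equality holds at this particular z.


Coefficients: c_0 = -4, c_1 = -3, c_2 = -2, c_3 = 2, c_4 = 3. Radius r = 1.
Part (a). Triangle bound: M_tri(r) = Σ_k |c_k| r^k
  = |-4|·1^0 + |-3|·1^1 + |-2|·1^2 + |2|·1^3 + |3|·1^4
  = 4 + 3 + 2 + 2 + 3 = 14.
This bounds M(r) := max_{|z|=r} |p(z)| from above; equality holds iff all terms c_k z^k can be made to align in phase at a single z on |z|=r.
Part (b). At z = 1 (real, on the circle |z| = r):
  p(1) = (-4)·1^0 + (-3)·1^1 + (-2)·1^2 + (2)·1^3 + (3)·1^4 = -4.
  |p(1)| = 4.
Check: |p(1)| = 4 ≤ 14 = M_tri(1). ✓ Equality does not hold at z = 1 (the coefficients have mixed signs, so the terms do not all align in phase there).

M_tri(1) = 14; |p(1)| = 4; equality at z=1: no.


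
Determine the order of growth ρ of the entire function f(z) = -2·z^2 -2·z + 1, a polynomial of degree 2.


|f(z)| ≤ Σ|c_k|·r^k = O(r^2) as r → ∞. Polynomial growth is O(e^{r^ε}) for every ε > 0 (since r^2/e^{r^ε} → 0), so ρ ≤ ε for all ε > 0, i.e. ρ = 0. Every nonconstant polynomial has order 0.
Therefore ρ = 0.

Order ρ = 0.


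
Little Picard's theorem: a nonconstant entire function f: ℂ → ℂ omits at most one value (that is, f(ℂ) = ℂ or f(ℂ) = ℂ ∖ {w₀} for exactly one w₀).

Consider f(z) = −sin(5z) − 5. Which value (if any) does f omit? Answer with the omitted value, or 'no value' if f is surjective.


Little Picard bounds the complement of f(ℂ) to at most one point.
sin is entire and surjective onto ℂ: for every w ∈ ℂ, sin(ζ) = w has a solution ζ ∈ ℂ (e.g., via the complex inverse arcsin). With ζ = 5z this gives z = ζ/(5). Then -1·sin(5z) takes every value in -1·ℂ = ℂ, and adding -5 is a bijection of ℂ. So f is surjective and omits no value. (Note: only on the real line is sin bounded by [−1, 1].)

Omitted value: no value.
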